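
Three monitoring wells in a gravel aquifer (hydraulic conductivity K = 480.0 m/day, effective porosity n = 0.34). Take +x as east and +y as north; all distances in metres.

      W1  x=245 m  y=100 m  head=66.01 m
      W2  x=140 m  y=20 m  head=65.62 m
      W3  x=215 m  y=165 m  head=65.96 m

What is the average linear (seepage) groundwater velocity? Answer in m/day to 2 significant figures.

4.6 m/day

With h = a·x + b·y + c and W1 as origin, the differences give:
  (-105)·a + (-80)·b = -0.39
  (-30)·a + 65·b = -0.05
Eliminate b (×65 and ×(-80), subtract): -9225·a = -29.350 → a = ∂h/∂x = +0.003182
Back-substitute: b = ∂h/∂y = +0.0006992.
|∇h| = √(0.003182² + 0.0006992²) = 0.003258
Seepage velocity v = K·i/n = 480.0 × 0.003258 / 0.34 = 4.6 m/day.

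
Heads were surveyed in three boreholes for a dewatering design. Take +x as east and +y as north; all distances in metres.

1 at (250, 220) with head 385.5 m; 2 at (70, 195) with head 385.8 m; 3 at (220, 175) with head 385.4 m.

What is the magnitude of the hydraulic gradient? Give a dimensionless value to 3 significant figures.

Differences from 1: to 2 (Δx, Δy, Δh) = (-180, -25, +0.3); to 3 = (-30, -45, -0.1).
Solve a·Δx + b·Δy = Δh: det = (-180)·(-45) − (-30)·(-25) = 7350.
∂h/∂x = [(+0.3)·(-45) − (-0.1)·(-25)] / 7350 = -0.002177
∂h/∂y = [(-180)·(-0.1) − (-30)·(+0.3)] / 7350 = +0.003673
|∇h| = √(-0.002177² + 0.003673²) = 0.00427

0.00427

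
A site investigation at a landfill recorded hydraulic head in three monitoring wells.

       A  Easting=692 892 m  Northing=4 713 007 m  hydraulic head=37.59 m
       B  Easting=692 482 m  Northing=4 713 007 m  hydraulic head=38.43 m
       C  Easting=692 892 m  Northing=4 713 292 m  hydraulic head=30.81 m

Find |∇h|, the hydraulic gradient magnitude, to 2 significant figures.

∂h/∂x = (38.43 − 37.59) / (692482 − 692892) = -0.002049
∂h/∂y = (30.81 − 37.59) / (4713292 − 4713007) = -0.02379
|∇h| = √(-0.002049² + -0.02379²) = 0.02388

0.024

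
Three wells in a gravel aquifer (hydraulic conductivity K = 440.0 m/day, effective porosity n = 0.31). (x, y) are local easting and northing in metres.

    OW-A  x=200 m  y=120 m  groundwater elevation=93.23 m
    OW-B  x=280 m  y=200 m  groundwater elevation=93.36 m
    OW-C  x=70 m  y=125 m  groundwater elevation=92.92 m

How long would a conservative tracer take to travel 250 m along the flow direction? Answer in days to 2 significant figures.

71 days

Three-point gradient (reference OW-A): Δ to OW-B = (80, 80, +0.13), Δ to OW-C = (-130, 5, -0.31).
∂h/∂x = +0.002356, ∂h/∂y = -0.0007315 (det = 10800).
|∇h| = √(0.002356² + -0.0007315²) = 0.002467
Seepage velocity v = K·i/n = 440.0 × 0.002467 / 0.31 = 3.502 m/day.
t = 250 / 3.502 = 71.39 days.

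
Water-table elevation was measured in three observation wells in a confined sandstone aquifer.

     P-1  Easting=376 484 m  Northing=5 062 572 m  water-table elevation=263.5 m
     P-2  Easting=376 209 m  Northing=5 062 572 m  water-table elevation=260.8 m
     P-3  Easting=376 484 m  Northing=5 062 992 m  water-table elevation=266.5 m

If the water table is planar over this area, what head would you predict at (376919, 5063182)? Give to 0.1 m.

272.1 m

∂h/∂x = (260.8 − 263.5) / (376209 − 376484) = +0.009818
∂h/∂y = (266.5 − 263.5) / (5062992 − 5062572) = +0.007143
h(376919, 5063182) = 263.5 + (+0.009818)·(435) + (+0.007143)·(610) = 263.5 +4.271 +4.357 = 272.128 m.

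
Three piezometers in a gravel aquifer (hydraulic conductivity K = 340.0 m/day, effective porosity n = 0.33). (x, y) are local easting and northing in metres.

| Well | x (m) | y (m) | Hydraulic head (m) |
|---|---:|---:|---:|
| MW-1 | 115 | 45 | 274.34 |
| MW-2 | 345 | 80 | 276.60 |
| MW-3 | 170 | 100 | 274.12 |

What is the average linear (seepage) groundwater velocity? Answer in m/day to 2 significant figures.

Taking MW-1 as reference: MW-2−MW-1 = (230, 35, +2.26); MW-3−MW-1 = (55, 55, -0.22).
Determinant of the coordinate differences = 230·55 − 55·35 = 10725.
∂h/∂x = [(+2.26)·55 − (-0.22)·35] / 10725 = +0.01231
∂h/∂y = [230·(-0.22) − 55·(+2.26)] / 10725 = -0.01631
|∇h| = √(0.01231² + -0.01631²) = 0.02043
Seepage velocity v = K·i/n = 340.0 × 0.02043 / 0.33 = 21.05 m/day.

21 m/day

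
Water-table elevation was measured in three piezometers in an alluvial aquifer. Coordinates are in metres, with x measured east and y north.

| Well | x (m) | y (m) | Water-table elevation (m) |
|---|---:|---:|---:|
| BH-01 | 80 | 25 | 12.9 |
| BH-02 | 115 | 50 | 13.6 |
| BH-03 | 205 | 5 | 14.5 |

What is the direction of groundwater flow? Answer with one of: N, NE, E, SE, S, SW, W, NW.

Three-point gradient (reference BH-01): Δ to BH-02 = (35, 25, +0.7), Δ to BH-03 = (125, -20, +1.6).
∂h/∂x = +0.01412, ∂h/∂y = +0.008235 (det = -3825).
Flow = −∇h = (-0.01412 east, -0.008235 north), which points southwest.

SW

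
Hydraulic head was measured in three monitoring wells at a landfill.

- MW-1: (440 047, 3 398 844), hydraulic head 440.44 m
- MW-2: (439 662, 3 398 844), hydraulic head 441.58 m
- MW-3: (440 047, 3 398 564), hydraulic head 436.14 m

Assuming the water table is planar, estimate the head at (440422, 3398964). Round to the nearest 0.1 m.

441.2 m

∂h/∂x = (441.58 − 440.44) / (439662 − 440047) = -0.002961
∂h/∂y = (436.14 − 440.44) / (3398564 − 3398844) = +0.01536
h(440422, 3398964) = 440.44 + (-0.002961)·(375) + (+0.01536)·(120) = 440.44 -1.110 +1.843 = 441.172 m.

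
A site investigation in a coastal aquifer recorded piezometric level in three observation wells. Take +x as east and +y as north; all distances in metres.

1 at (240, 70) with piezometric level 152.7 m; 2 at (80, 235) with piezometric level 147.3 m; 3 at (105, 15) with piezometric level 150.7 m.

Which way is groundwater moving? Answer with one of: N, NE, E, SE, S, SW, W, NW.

Taking 1 as reference: 2−1 = (-160, 165, -5.4); 3−1 = (-135, -55, -2.0).
Determinant of the coordinate differences = (-160)·(-55) − (-135)·165 = 31075.
∂h/∂x = [(-5.4)·(-55) − (-2.0)·165] / 31075 = +0.02018
∂h/∂y = [(-160)·(-2.0) − (-135)·(-5.4)] / 31075 = -0.01316
Flow = −∇h = (-0.02018 east, +0.01316 north), which points northwest.

NW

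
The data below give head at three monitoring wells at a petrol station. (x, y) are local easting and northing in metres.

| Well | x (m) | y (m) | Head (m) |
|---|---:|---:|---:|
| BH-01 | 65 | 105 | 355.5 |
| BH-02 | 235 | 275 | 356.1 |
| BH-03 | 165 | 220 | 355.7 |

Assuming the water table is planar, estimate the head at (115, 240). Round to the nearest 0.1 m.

354.8 m

Taking BH-01 as reference: BH-02−BH-01 = (170, 170, +0.6); BH-03−BH-01 = (100, 115, +0.2).
Determinant of the coordinate differences = 170·115 − 100·170 = 2550.
∂h/∂x = [(+0.6)·115 − (+0.2)·170] / 2550 = +0.01373
∂h/∂y = [170·(+0.2) − 100·(+0.6)] / 2550 = -0.01020
h(115, 240) = 355.5 + (+0.01373)·(50) + (-0.01020)·(135) = 355.5 +0.686 -1.376 = 354.810 m.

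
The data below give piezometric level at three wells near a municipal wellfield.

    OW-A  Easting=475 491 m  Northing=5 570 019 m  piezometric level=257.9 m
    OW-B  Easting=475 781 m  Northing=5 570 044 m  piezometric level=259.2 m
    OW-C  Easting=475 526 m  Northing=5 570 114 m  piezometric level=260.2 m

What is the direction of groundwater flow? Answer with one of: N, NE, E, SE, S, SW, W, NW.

Differences from OW-A: to OW-B (Δx, Δy, Δh) = (290, 25, +1.3); to OW-C = (35, 95, +2.3).
Determinant of the coordinate differences = 290·95 − 35·25 = 26675.
∂h/∂x = [(+1.3)·95 − (+2.3)·25] / 26675 = +0.002474
∂h/∂y = [290·(+2.3) − 35·(+1.3)] / 26675 = +0.02330
Flow = −∇h = (-0.002474 east, -0.02330 north), which points south.

S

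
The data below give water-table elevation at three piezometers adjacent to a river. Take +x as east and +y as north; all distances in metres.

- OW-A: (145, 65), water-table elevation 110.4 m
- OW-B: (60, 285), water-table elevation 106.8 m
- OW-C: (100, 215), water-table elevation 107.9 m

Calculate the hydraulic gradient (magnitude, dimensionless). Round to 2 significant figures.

With h = a·x + b·y + c and OW-A as origin, the differences give:
  (-85)·a + 220·b = -3.6
  (-45)·a + 150·b = -2.5
Eliminate b (×150 and ×220, subtract): -2850·a = 10.00 → a = ∂h/∂x = -0.003509
Back-substitute: b = ∂h/∂y = -0.01772.
|∇h| = √(-0.003509² + -0.01772²) = 0.01806

0.018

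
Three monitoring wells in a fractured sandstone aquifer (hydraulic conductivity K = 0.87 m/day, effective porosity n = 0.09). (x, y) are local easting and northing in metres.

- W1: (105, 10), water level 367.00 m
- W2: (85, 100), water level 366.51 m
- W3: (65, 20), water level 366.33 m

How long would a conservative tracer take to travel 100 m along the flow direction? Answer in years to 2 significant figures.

Differences from W1: to W2 (Δx, Δy, Δh) = (-20, 90, -0.49); to W3 = (-40, 10, -0.67).
Determinant of the coordinate differences = (-20)·10 − (-40)·90 = 3400.
∂h/∂x = [(-0.49)·10 − (-0.67)·90] / 3400 = +0.01629
∂h/∂y = [(-20)·(-0.67) − (-40)·(-0.49)] / 3400 = -0.001824
|∇h| = √(0.01629² + -0.001824²) = 0.01639
Seepage velocity v = K·i/n = 0.87 × 0.01639 / 0.09 = 0.1584 m/day.
t = 100 / 0.1584 = 631.3 days = 1.73 years.

1.7 years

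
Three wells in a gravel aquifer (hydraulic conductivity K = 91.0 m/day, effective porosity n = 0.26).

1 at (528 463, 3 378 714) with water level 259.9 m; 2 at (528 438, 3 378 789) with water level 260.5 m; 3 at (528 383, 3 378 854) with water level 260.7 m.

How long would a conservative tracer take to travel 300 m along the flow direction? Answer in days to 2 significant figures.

58 days

With h = a·x + b·y + c and 1 as origin, the differences give:
  (-25)·a + 75·b = +0.6
  (-80)·a + 140·b = +0.8
Eliminate b (×140 and ×75, subtract): 2500·a = 24.00 → a = ∂h/∂x = +0.009600
Back-substitute: b = ∂h/∂y = +0.01120.
|∇h| = √(0.009600² + 0.01120²) = 0.01475
Seepage velocity v = K·i/n = 91.0 × 0.01475 / 0.26 = 5.162 m/day.
t = 300 / 5.162 = 58.12 days.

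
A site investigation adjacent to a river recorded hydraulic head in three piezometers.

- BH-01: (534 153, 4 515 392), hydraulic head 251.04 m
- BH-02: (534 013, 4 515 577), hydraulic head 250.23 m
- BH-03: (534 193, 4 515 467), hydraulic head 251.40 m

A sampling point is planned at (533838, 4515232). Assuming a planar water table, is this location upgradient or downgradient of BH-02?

downgradient

Differences from BH-01: to BH-02 (Δx, Δy, Δh) = (-140, 185, -0.81); to BH-03 = (40, 75, +0.36).
Determinant of the coordinate differences = (-140)·75 − 40·185 = -17900.
∂h/∂x = [(-0.81)·75 − (+0.36)·185] / -17900 = +0.007115
∂h/∂y = [(-140)·(+0.36) − 40·(-0.81)] / -17900 = +0.001006
Head at (533838, 4515232) = 251.04 + (+0.007115)·(-315) + (+0.001006)·(-160) = 248.64 m.
That is lower than the 250.23 m at BH-02, so the point is downgradient.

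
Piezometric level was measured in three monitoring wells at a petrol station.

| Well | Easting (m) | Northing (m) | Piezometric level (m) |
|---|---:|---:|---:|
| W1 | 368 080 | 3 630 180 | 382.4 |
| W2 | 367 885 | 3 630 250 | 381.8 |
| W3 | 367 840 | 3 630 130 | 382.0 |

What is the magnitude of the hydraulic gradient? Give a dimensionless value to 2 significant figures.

0.0033

With h = a·x + b·y + c and W1 as origin, the differences give:
  (-195)·a + 70·b = -0.6
  (-240)·a + (-50)·b = -0.4
Eliminate b (×(-50) and ×70, subtract): 26550·a = 58.00 → a = ∂h/∂x = +0.002185
Back-substitute: b = ∂h/∂y = -0.002486.
|∇h| = √(0.002185² + -0.002486²) = 0.00331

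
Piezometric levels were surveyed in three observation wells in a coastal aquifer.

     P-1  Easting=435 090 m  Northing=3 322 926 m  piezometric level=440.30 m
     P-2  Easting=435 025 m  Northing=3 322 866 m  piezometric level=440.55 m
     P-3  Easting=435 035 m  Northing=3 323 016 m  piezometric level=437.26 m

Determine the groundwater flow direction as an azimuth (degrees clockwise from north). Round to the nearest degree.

323°

Taking P-1 as reference: P-2−P-1 = (-65, -60, +0.25); P-3−P-1 = (-55, 90, -3.04).
Determinant of the coordinate differences = (-65)·90 − (-55)·(-60) = -9150.
∂h/∂x = [(+0.25)·90 − (-3.04)·(-60)] / -9150 = +0.01748
∂h/∂y = [(-65)·(-3.04) − (-55)·(+0.25)] / -9150 = -0.02310
Flow direction (−∇h) has components (-0.01748 E, +0.02310 N).
Azimuth = atan2(E, N) = atan2(-0.01748, +0.02310) = 322.9° ≈ 323°.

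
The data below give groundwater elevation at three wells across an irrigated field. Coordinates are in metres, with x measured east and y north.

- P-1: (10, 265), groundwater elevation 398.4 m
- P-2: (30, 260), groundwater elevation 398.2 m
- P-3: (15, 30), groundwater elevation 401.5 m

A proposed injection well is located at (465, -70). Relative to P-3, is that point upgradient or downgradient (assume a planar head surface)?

Taking P-1 as reference: P-2−P-1 = (20, -5, -0.2); P-3−P-1 = (5, -235, +3.1).
Solve a·Δx + b·Δy = Δh: det = 20·(-235) − 5·(-5) = -4675.
∂h/∂x = [(-0.2)·(-235) − (+3.1)·(-5)] / -4675 = -0.01337
∂h/∂y = [20·(+3.1) − 5·(-0.2)] / -4675 = -0.01348
Head at (465, -70) = 398.4 + (-0.01337)·(455) + (-0.01348)·(-335) = 396.83 m.
That is lower than the 401.5 m at P-3, so the point is downgradient.

downgradient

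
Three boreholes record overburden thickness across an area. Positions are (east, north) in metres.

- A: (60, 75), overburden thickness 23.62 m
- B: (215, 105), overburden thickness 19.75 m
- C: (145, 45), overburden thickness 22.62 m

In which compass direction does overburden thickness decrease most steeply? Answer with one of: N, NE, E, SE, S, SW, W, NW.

Taking A as reference: B−A = (155, 30, -3.87); C−A = (85, -30, -1.00).
Solve a·Δx + b·Δy = Δd: det = 155·(-30) − 85·30 = -7200.
∂d/∂x = [(-3.87)·(-30) − (-1.00)·30] / -7200 = -0.02029
∂d/∂y = [155·(-1.00) − 85·(-3.87)] / -7200 = -0.02416
Steepest decrease is along −∇f = (+0.02029 E, +0.02416 N) → northeast.

NE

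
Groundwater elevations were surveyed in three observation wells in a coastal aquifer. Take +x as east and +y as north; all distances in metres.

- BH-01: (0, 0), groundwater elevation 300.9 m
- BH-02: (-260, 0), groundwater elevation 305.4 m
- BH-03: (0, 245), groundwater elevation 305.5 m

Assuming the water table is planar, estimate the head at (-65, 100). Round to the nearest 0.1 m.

303.9 m

∂h/∂x = (305.4 − 300.9) / (-260 − 0) = -0.01731
∂h/∂y = (305.5 − 300.9) / (245 − 0) = +0.01878
h(-65, 100) = 300.9 + (-0.01731)·(-65) + (+0.01878)·(100) = 300.9 +1.125 +1.878 = 303.903 m.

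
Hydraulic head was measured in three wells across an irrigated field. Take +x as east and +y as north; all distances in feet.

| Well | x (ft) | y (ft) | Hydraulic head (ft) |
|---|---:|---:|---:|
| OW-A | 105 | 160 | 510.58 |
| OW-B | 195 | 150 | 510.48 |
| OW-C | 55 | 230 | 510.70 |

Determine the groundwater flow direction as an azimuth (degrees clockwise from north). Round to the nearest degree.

With h = a·x + b·y + c and OW-A as origin, the differences give:
  90·a + (-10)·b = -0.10
  (-50)·a + 70·b = +0.12
Eliminate b (×70 and ×(-10), subtract): 5800·a = -5.800 → a = ∂h/∂x = -0.0010000
Back-substitute: b = ∂h/∂y = +0.001000.
Flow direction (−∇h) has components (+0.0010000 E, -0.001000 N).
Azimuth = atan2(E, N) = atan2(+0.0010000, -0.001000) = 135.0° ≈ 135°.

135°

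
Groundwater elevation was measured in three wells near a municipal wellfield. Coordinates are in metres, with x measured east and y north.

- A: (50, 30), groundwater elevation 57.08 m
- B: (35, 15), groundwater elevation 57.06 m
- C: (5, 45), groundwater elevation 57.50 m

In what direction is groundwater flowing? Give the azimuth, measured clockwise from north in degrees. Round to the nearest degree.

140°

Three-point gradient (reference A): Δ to B = (-15, -15, -0.02), Δ to C = (-45, 15, +0.42).
∂h/∂x = -0.006667, ∂h/∂y = +0.008000 (det = -900).
Flow direction (−∇h) has components (+0.006667 E, -0.008000 N).
Azimuth = atan2(E, N) = atan2(+0.006667, -0.008000) = 140.2° ≈ 140°.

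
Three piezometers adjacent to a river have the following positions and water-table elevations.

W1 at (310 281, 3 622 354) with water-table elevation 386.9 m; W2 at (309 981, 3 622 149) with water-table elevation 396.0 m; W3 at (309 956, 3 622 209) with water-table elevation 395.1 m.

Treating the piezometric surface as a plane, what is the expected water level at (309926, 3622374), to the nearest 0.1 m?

392.0 m

Taking W1 as reference: W2−W1 = (-300, -205, +9.1); W3−W1 = (-325, -145, +8.2).
Determinant of the coordinate differences = (-300)·(-145) − (-325)·(-205) = -23125.
∂h/∂x = [(+9.1)·(-145) − (+8.2)·(-205)] / -23125 = -0.01563
∂h/∂y = [(-300)·(+8.2) − (-325)·(+9.1)] / -23125 = -0.02151
h(309926, 3622374) = 386.9 + (-0.01563)·(-355) + (-0.02151)·(20) = 386.9 +5.550 -0.430 = 392.019 m.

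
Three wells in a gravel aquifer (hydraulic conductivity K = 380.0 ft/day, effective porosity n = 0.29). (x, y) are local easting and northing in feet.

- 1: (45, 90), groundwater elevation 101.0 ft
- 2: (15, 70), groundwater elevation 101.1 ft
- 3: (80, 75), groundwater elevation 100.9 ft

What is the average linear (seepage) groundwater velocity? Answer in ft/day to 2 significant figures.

With h = a·x + b·y + c and 1 as origin, the differences give:
  (-30)·a + (-20)·b = +0.1
  35·a + (-15)·b = -0.1
Eliminate b (×(-15) and ×(-20), subtract): 1150·a = -3.50 → a = ∂h/∂x = -0.003043
Back-substitute: b = ∂h/∂y = -0.0004348.
|∇h| = √(-0.003043² + -0.0004348²) = 0.003074
Seepage velocity v = K·i/n = 380.0 × 0.003074 / 0.29 = 4.028 ft/day.

4.0 ft/day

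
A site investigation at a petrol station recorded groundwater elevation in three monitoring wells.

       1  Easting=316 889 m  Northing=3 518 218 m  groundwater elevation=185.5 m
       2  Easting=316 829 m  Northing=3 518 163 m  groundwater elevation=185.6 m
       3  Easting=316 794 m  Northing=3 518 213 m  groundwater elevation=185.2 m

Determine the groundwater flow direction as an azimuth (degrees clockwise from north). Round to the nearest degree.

With h = a·x + b·y + c and 1 as origin, the differences give:
  (-60)·a + (-55)·b = +0.1
  (-95)·a + (-5)·b = -0.3
Eliminate b (×(-5) and ×(-55), subtract): -4925·a = -17.00 → a = ∂h/∂x = +0.003452
Back-substitute: b = ∂h/∂y = -0.005584.
Flow direction (−∇h) has components (-0.003452 E, +0.005584 N).
Azimuth = atan2(E, N) = atan2(-0.003452, +0.005584) = 328.3° ≈ 328°.

328°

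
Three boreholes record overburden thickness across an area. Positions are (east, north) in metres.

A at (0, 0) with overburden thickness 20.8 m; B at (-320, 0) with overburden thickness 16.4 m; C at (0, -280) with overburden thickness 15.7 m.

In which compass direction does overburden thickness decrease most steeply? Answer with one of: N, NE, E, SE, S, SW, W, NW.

∂d/∂x = (16.4 − 20.8) / (-320 − 0) = +0.01375
∂d/∂y = (15.7 − 20.8) / (-280 − 0) = +0.01821
Steepest decrease is along −∇f = (-0.01375 E, -0.01821 N) → southwest.

SW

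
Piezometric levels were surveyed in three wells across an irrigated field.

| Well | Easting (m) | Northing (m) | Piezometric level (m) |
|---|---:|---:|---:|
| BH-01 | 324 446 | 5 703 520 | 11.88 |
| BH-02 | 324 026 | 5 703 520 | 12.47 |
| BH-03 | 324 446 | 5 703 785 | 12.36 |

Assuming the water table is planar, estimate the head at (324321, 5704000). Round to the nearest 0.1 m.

12.9 m

∂h/∂x = (12.47 − 11.88) / (324026 − 324446) = -0.001405
∂h/∂y = (12.36 − 11.88) / (5703785 − 5703520) = +0.001811
h(324321, 5704000) = 11.88 + (-0.001405)·(-125) + (+0.001811)·(480) = 11.88 +0.176 +0.869 = 12.925 m.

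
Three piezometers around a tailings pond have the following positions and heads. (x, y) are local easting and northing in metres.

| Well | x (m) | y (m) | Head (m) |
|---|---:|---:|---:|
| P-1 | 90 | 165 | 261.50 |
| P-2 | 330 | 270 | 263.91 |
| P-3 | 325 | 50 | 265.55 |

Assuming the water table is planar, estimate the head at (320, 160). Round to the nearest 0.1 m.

264.6 m

With h = a·x + b·y + c and P-1 as origin, the differences give:
  240·a + 105·b = +2.41
  235·a + (-115)·b = +4.05
Eliminate b (×(-115) and ×105, subtract): -52275·a = -702.400 → a = ∂h/∂x = +0.01344
Back-substitute: b = ∂h/∂y = -0.007760.
h(320, 160) = 261.50 + (+0.01344)·(230) + (-0.007760)·(-5) = 261.50 +3.090 +0.039 = 264.629 m.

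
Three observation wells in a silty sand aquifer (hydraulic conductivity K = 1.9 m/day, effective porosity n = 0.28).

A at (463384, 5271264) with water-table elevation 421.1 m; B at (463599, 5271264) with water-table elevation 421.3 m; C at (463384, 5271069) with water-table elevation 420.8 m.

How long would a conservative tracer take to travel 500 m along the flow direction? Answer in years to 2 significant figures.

110 years

∂h/∂x = (421.3 − 421.1) / (463599 − 463384) = +0.0009302
∂h/∂y = (420.8 − 421.1) / (5271069 − 5271264) = +0.001538
|∇h| = √(0.0009302² + 0.001538²) = 0.001797
Seepage velocity v = K·i/n = 1.9 × 0.001797 / 0.28 = 0.01219 m/day.
t = 500 / 0.01219 = 4.102e+04 days = 112 years.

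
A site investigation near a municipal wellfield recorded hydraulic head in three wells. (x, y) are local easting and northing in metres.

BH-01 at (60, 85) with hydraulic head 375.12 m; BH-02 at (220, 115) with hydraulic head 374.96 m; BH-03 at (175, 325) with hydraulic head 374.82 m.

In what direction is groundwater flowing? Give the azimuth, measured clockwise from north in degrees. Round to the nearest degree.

With h = a·x + b·y + c and BH-01 as origin, the differences give:
  160·a + 30·b = -0.16
  115·a + 240·b = -0.30
Eliminate b (×240 and ×30, subtract): 34950·a = -29.400 → a = ∂h/∂x = -0.0008412
Back-substitute: b = ∂h/∂y = -0.0008469.
Flow direction (−∇h) has components (+0.0008412 E, +0.0008469 N).
Azimuth = atan2(E, N) = atan2(+0.0008412, +0.0008469) = 44.8° ≈ 045°.

045°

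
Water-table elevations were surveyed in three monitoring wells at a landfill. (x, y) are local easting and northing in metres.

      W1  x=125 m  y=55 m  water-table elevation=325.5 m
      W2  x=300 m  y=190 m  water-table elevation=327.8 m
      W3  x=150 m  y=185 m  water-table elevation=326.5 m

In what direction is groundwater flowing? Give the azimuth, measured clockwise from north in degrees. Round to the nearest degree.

Differences from W1: to W2 (Δx, Δy, Δh) = (175, 135, +2.3); to W3 = (25, 130, +1.0).
Solve a·Δx + b·Δy = Δh: det = 175·130 − 25·135 = 19375.
∂h/∂x = [(+2.3)·130 − (+1.0)·135] / 19375 = +0.008465
∂h/∂y = [175·(+1.0) − 25·(+2.3)] / 19375 = +0.006065
Flow direction (−∇h) has components (-0.008465 E, -0.006065 N).
Azimuth = atan2(E, N) = atan2(-0.008465, -0.006065) = 234.4° ≈ 234°.

234°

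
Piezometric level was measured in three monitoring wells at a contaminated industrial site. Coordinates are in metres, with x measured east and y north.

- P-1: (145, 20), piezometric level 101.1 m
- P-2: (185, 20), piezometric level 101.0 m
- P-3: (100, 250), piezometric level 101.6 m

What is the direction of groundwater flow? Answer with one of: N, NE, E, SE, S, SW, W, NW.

With h = a·x + b·y + c and P-1 as origin, the differences give:
  40·a + 0·b = -0.1
  (-45)·a + 230·b = +0.5
Eliminate b (×230 and ×0, subtract): 9200·a = -23.00 → a = ∂h/∂x = -0.002500
Back-substitute: b = ∂h/∂y = +0.001685.
Flow = −∇h = (+0.002500 east, -0.001685 north), which points southeast.

SE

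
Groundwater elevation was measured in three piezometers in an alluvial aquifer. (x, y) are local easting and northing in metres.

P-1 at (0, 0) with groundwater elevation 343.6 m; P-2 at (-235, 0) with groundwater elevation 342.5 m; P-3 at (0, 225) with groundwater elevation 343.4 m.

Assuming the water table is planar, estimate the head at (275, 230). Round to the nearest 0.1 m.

∂h/∂x = (342.5 − 343.6) / (-235 − 0) = +0.004681
∂h/∂y = (343.4 − 343.6) / (225 − 0) = -0.0008889
h(275, 230) = 343.6 + (+0.004681)·(275) + (-0.0008889)·(230) = 343.6 +1.287 -0.204 = 344.683 m.

344.7 m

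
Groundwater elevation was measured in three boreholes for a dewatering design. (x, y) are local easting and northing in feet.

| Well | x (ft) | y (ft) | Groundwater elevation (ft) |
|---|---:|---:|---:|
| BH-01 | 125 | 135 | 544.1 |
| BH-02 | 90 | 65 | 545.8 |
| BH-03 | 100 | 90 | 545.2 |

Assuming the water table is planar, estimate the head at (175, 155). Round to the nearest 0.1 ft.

Differences from BH-01: to BH-02 (Δx, Δy, Δh) = (-35, -70, +1.7); to BH-03 = (-25, -45, +1.1).
Determinant of the coordinate differences = (-35)·(-45) − (-25)·(-70) = -175.
∂h/∂x = [(+1.7)·(-45) − (+1.1)·(-70)] / -175 = -0.002857
∂h/∂y = [(-35)·(+1.1) − (-25)·(+1.7)] / -175 = -0.02286
h(175, 155) = 544.1 + (-0.002857)·(50) + (-0.02286)·(20) = 544.1 -0.143 -0.457 = 543.500 ft.

543.5 ft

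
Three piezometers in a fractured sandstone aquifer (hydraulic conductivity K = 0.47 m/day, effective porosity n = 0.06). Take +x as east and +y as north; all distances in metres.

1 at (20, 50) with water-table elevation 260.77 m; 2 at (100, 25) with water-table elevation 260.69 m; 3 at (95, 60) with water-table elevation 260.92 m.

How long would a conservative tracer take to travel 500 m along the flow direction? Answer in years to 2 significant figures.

Taking 1 as reference: 2−1 = (80, -25, -0.08); 3−1 = (75, 10, +0.15).
Determinant of the coordinate differences = 80·10 − 75·(-25) = 2675.
∂h/∂x = [(-0.08)·10 − (+0.15)·(-25)] / 2675 = +0.001103
∂h/∂y = [80·(+0.15) − 75·(-0.08)] / 2675 = +0.006729
|∇h| = √(0.001103² + 0.006729²) = 0.006819
Seepage velocity v = K·i/n = 0.47 × 0.006819 / 0.06 = 0.05342 m/day.
t = 500 / 0.05342 = 9360 days = 25.6 years.

26 years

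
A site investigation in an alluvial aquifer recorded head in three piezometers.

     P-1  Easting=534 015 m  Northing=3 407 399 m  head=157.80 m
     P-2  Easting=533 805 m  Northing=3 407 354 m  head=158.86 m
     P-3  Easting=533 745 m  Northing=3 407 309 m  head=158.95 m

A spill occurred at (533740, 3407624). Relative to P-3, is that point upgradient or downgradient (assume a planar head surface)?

Taking P-1 as reference: P-2−P-1 = (-210, -45, +1.06); P-3−P-1 = (-270, -90, +1.15).
Solve a·Δx + b·Δy = Δh: det = (-210)·(-90) − (-270)·(-45) = 6750.
∂h/∂x = [(+1.06)·(-90) − (+1.15)·(-45)] / 6750 = -0.006467
∂h/∂y = [(-210)·(+1.15) − (-270)·(+1.06)] / 6750 = +0.006622
Head at (533740, 3407624) = 157.80 + (-0.006467)·(-275) + (+0.006622)·(225) = 161.07 m.
That is higher than the 158.95 m at P-3, so the point is upgradient.

upgradient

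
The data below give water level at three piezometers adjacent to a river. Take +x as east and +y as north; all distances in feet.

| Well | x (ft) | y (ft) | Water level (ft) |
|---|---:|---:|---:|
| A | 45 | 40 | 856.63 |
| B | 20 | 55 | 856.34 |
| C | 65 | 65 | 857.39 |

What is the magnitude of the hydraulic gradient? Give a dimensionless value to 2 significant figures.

Taking A as reference: B−A = (-25, 15, -0.29); C−A = (20, 25, +0.76).
Solve a·Δx + b·Δy = Δh: det = (-25)·25 − 20·15 = -925.
∂h/∂x = [(-0.29)·25 − (+0.76)·15] / -925 = +0.02016
∂h/∂y = [(-25)·(+0.76) − 20·(-0.29)] / -925 = +0.01427
|∇h| = √(0.02016² + 0.01427²) = 0.0247

0.025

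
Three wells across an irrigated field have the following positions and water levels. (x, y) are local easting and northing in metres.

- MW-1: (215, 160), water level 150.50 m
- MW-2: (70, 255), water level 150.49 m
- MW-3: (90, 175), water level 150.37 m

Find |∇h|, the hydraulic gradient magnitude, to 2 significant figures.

0.0022

Differences from MW-1: to MW-2 (Δx, Δy, Δh) = (-145, 95, -0.01); to MW-3 = (-125, 15, -0.13).
Determinant of the coordinate differences = (-145)·15 − (-125)·95 = 9700.
∂h/∂x = [(-0.01)·15 − (-0.13)·95] / 9700 = +0.001258
∂h/∂y = [(-145)·(-0.13) − (-125)·(-0.01)] / 9700 = +0.001814
|∇h| = √(0.001258² + 0.001814²) = 0.002208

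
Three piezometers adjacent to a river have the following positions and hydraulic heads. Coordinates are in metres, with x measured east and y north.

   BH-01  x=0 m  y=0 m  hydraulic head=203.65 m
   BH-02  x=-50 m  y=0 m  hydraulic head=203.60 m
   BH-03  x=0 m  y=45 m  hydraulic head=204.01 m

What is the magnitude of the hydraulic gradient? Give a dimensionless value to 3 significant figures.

0.00806

∂h/∂x = (203.60 − 203.65) / (-50 − 0) = +0.001000
∂h/∂y = (204.01 − 203.65) / (45 − 0) = +0.008000
|∇h| = √(0.001000² + 0.008000²) = 0.008062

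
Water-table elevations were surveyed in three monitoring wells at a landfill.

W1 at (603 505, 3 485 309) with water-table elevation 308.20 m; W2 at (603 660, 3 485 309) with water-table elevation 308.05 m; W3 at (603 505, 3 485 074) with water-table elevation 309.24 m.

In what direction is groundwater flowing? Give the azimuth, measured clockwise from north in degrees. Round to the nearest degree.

012°

∂h/∂x = (308.05 − 308.20) / (603660 − 603505) = -0.0009677
∂h/∂y = (309.24 − 308.20) / (3485074 − 3485309) = -0.004426
Flow direction (−∇h) has components (+0.0009677 E, +0.004426 N).
Azimuth = atan2(E, N) = atan2(+0.0009677, +0.004426) = 12.3° ≈ 012°.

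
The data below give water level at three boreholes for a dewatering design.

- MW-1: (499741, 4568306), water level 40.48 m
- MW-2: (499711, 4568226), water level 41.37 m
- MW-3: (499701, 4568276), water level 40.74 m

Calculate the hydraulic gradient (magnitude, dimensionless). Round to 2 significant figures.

Taking MW-1 as reference: MW-2−MW-1 = (-30, -80, +0.89); MW-3−MW-1 = (-40, -30, +0.26).
Determinant of the coordinate differences = (-30)·(-30) − (-40)·(-80) = -2300.
∂h/∂x = [(+0.89)·(-30) − (+0.26)·(-80)] / -2300 = +0.002565
∂h/∂y = [(-30)·(+0.26) − (-40)·(+0.89)] / -2300 = -0.01209
|∇h| = √(0.002565² + -0.01209²) = 0.01236

0.012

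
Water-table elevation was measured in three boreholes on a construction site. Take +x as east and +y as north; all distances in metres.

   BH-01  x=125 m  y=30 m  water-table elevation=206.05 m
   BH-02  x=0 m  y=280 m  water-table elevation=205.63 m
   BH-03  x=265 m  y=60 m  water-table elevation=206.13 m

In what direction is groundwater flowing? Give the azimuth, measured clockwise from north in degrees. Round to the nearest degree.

326°

Three-point gradient (reference BH-01): Δ to BH-02 = (-125, 250, -0.42), Δ to BH-03 = (140, 30, +0.08).
∂h/∂x = +0.0008413, ∂h/∂y = -0.001259 (det = -38750).
Flow direction (−∇h) has components (-0.0008413 E, +0.001259 N).
Azimuth = atan2(E, N) = atan2(-0.0008413, +0.001259) = 326.3° ≈ 326°.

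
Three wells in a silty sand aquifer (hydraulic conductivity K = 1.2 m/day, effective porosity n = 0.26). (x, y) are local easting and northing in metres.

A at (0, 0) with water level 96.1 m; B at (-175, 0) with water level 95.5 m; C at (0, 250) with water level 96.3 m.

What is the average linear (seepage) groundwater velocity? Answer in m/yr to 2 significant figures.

5.9 m/yr

∂h/∂x = (95.5 − 96.1) / (-175 − 0) = +0.003429
∂h/∂y = (96.3 − 96.1) / (250 − 0) = +0.0008000
|∇h| = √(0.003429² + 0.0008000²) = 0.003521
Seepage velocity v = K·i/n = 1.2 × 0.003521 / 0.26 = 0.01625 m/day = 5.935 m/yr.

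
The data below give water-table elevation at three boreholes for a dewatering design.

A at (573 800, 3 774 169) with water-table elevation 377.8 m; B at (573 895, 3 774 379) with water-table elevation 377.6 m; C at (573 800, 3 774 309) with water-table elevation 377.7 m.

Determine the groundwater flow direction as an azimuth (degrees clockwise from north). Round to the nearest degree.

036°

Taking A as reference: B−A = (95, 210, -0.2); C−A = (0, 140, -0.1).
Determinant of the coordinate differences = 95·140 − 0·210 = 13300.
∂h/∂x = [(-0.2)·140 − (-0.1)·210] / 13300 = -0.0005263
∂h/∂y = [95·(-0.1) − 0·(-0.2)] / 13300 = -0.0007143
Flow direction (−∇h) has components (+0.0005263 E, +0.0007143 N).
Azimuth = atan2(E, N) = atan2(+0.0005263, +0.0007143) = 36.4° ≈ 036°.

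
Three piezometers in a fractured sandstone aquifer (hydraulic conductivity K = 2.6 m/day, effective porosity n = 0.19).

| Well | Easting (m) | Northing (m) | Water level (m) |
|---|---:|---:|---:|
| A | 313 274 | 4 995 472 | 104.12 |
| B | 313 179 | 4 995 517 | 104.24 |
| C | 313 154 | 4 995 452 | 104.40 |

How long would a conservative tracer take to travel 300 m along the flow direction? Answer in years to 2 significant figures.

23 years

With h = a·x + b·y + c and A as origin, the differences give:
  (-95)·a + 45·b = +0.12
  (-120)·a + (-20)·b = +0.28
Eliminate b (×(-20) and ×45, subtract): 7300·a = -15.000 → a = ∂h/∂x = -0.002055
Back-substitute: b = ∂h/∂y = -0.001671.
|∇h| = √(-0.002055² + -0.001671²) = 0.002649
Seepage velocity v = K·i/n = 2.6 × 0.002649 / 0.19 = 0.03625 m/day.
t = 300 / 0.03625 = 8276 days = 22.7 years.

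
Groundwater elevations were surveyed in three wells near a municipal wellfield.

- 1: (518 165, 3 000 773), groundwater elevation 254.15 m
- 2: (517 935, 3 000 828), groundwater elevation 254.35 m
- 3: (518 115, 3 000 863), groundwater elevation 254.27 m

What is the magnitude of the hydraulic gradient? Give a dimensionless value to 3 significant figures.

With h = a·x + b·y + c and 1 as origin, the differences give:
  (-230)·a + 55·b = +0.20
  (-50)·a + 90·b = +0.12
Eliminate b (×90 and ×55, subtract): -17950·a = 11.400 → a = ∂h/∂x = -0.0006351
Back-substitute: b = ∂h/∂y = +0.0009805.
|∇h| = √(-0.0006351² + 0.0009805²) = 0.001168

0.00117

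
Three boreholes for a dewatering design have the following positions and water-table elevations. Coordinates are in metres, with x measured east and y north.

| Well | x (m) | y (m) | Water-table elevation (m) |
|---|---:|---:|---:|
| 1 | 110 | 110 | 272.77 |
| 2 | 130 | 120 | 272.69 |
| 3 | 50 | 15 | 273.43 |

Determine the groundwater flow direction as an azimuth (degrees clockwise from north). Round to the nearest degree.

Differences from 1: to 2 (Δx, Δy, Δh) = (20, 10, -0.08); to 3 = (-60, -95, +0.66).
Solve a·Δx + b·Δy = Δh: det = 20·(-95) − (-60)·10 = -1300.
∂h/∂x = [(-0.08)·(-95) − (+0.66)·10] / -1300 = -0.0007692
∂h/∂y = [20·(+0.66) − (-60)·(-0.08)] / -1300 = -0.006462
Flow direction (−∇h) has components (+0.0007692 E, +0.006462 N).
Azimuth = atan2(E, N) = atan2(+0.0007692, +0.006462) = 6.8° ≈ 007°.

007°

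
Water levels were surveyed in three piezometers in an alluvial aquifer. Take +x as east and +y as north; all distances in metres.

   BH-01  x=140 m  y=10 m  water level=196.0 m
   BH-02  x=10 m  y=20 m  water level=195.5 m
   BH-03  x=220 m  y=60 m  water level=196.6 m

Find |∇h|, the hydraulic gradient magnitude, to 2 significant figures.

Taking BH-01 as reference: BH-02−BH-01 = (-130, 10, -0.5); BH-03−BH-01 = (80, 50, +0.6).
Solve a·Δx + b·Δy = Δh: det = (-130)·50 − 80·10 = -7300.
∂h/∂x = [(-0.5)·50 − (+0.6)·10] / -7300 = +0.004247
∂h/∂y = [(-130)·(+0.6) − 80·(-0.5)] / -7300 = +0.005205
|∇h| = √(0.004247² + 0.005205²) = 0.006718

0.0067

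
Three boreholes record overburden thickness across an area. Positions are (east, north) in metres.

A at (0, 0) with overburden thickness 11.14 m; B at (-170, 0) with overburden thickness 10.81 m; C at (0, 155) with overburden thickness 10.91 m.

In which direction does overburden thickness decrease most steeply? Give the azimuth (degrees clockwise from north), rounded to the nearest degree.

307°

∂d/∂x = (10.81 − 11.14) / (-170 − 0) = +0.001941
∂d/∂y = (10.91 − 11.14) / (155 − 0) = -0.001484
Steepest decrease is along −∇f: components (-0.001941 E, +0.001484 N).
Azimuth = atan2(-0.001941, +0.001484) = 307.4° ≈ 307°.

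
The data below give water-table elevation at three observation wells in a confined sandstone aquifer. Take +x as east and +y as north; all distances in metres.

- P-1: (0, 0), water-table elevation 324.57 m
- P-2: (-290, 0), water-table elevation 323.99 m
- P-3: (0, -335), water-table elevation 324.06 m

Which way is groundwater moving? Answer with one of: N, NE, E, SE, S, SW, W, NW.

SW

∂h/∂x = (323.99 − 324.57) / (-290 − 0) = +0.002000
∂h/∂y = (324.06 − 324.57) / (-335 − 0) = +0.001522
Flow = −∇h = (-0.002000 east, -0.001522 north), which points southwest.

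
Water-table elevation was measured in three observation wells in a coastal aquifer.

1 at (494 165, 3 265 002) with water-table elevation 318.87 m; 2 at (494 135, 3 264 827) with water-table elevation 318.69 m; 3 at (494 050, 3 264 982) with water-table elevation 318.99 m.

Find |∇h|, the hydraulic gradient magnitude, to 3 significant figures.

0.00177

With h = a·x + b·y + c and 1 as origin, the differences give:
  (-30)·a + (-175)·b = -0.18
  (-115)·a + (-20)·b = +0.12
Eliminate b (×(-20) and ×(-175), subtract): -19525·a = 24.600 → a = ∂h/∂x = -0.001260
Back-substitute: b = ∂h/∂y = +0.001245.
|∇h| = √(-0.001260² + 0.001245²) = 0.001771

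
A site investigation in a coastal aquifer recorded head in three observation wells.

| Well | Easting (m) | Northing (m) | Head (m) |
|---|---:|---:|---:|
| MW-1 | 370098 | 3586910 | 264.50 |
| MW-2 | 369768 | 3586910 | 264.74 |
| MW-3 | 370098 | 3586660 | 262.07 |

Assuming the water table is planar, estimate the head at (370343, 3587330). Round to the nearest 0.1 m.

∂h/∂x = (264.74 − 264.50) / (369768 − 370098) = -0.0007273
∂h/∂y = (262.07 − 264.50) / (3586660 − 3586910) = +0.009720
h(370343, 3587330) = 264.50 + (-0.0007273)·(245) + (+0.009720)·(420) = 264.50 -0.178 +4.082 = 268.404 m.

268.4 m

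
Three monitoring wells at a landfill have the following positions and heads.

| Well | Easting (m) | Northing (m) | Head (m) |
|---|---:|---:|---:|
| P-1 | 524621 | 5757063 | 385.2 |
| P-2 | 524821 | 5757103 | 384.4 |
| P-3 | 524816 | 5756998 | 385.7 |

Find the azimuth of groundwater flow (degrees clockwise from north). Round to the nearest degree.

With h = a·x + b·y + c and P-1 as origin, the differences give:
  200·a + 40·b = -0.8
  195·a + (-65)·b = +0.5
Eliminate b (×(-65) and ×40, subtract): -20800·a = 32.00 → a = ∂h/∂x = -0.001538
Back-substitute: b = ∂h/∂y = -0.01231.
Flow direction (−∇h) has components (+0.001538 E, +0.01231 N).
Azimuth = atan2(E, N) = atan2(+0.001538, +0.01231) = 7.1° ≈ 007°.

007°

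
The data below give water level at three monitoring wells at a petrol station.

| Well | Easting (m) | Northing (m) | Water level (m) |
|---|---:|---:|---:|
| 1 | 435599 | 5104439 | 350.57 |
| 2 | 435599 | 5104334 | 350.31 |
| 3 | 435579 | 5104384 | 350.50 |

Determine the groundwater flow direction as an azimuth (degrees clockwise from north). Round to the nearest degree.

Differences from 1: to 2 (Δx, Δy, Δh) = (0, -105, -0.26); to 3 = (-20, -55, -0.07).
Solve a·Δx + b·Δy = Δh: det = 0·(-55) − (-20)·(-105) = -2100.
∂h/∂x = [(-0.26)·(-55) − (-0.07)·(-105)] / -2100 = -0.003310
∂h/∂y = [0·(-0.07) − (-20)·(-0.26)] / -2100 = +0.002476
Flow direction (−∇h) has components (+0.003310 E, -0.002476 N).
Azimuth = atan2(E, N) = atan2(+0.003310, -0.002476) = 126.8° ≈ 127°.

127°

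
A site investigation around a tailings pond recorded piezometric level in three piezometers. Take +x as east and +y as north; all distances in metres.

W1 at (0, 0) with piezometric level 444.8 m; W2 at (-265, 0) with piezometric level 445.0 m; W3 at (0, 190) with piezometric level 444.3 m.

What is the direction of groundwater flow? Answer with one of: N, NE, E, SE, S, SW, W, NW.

∂h/∂x = (445.0 − 444.8) / (-265 − 0) = -0.0007547
∂h/∂y = (444.3 − 444.8) / (190 − 0) = -0.002632
Flow = −∇h = (+0.0007547 east, +0.002632 north), which points north.

N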